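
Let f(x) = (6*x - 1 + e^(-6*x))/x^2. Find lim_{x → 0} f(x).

18

Direct substitution gives 0/0.
Apply L'Hôpital: lim (6 - 6*e^(-6*x))/(2*x), still 0/0.
After 2 applications of L'Hôpital's rule the quotient is (36*e^(-6*x))/(2); substituting x = 0 gives 18.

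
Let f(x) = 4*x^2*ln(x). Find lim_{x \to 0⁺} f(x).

0

This is a 0·(−∞) form. Rewrite as 4·ln(x) / x^(−2) and apply L'Hôpital:
the derivative quotient is 4·(1/x) / (−2·x^(−3)) = (-4/2)·x^2 → 0.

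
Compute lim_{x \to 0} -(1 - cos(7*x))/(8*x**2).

-49/16

Substitution gives 0/0.
Use (1 − cos u)/u² → 1/2 with u = 7x: the limit is 7²/(2·(-8)) = -49/16.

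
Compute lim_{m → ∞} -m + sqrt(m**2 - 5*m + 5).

An ∞ − ∞ form. Rationalising with the conjugate, the difference becomes (-5m + 5) / (√(m^2 - 5*m + 5) + m).
For large m the denominator behaves like 2·m, so the quotient tends to -5/2 = -5/2.

-5/2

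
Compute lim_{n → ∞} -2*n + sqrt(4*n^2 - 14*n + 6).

An ∞ − ∞ form. Rationalising with the conjugate, the difference becomes (-14n + 6) / (√(4*n^2 - 14*n + 6) + 2n).
For large n the denominator behaves like 2·2n, so the quotient tends to -14/4 = -7/2.

-7/2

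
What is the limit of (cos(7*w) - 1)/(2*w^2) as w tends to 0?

Direct substitution gives 0/0.
Apply L'Hôpital: lim (-7*sin(7*w))/(4*w), still 0/0.
After 2 applications of L'Hôpital's rule the quotient is (-49*cos(7*w))/(4); substituting w = 0 gives -49/4.

-49/4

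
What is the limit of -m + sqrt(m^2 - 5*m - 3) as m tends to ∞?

-5/2

An ∞ − ∞ form. Rationalising with the conjugate, the difference becomes (-5m - 3) / (√(m^2 - 5*m - 3) + m).
For large m the denominator behaves like 2·m, so the quotient tends to -5/2 = -5/2.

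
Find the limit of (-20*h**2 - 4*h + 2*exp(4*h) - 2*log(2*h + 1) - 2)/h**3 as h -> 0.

Substitution gives 0/0 (the numerator vanishes to order 3).
Expand each term to order h^3: the coefficient of h^3 in -2·ln(1 + 2h) is -16/3 and in 2·e^(4h) is 64/3.
Lower-order terms cancel with the polynomial part, so the numerator is (16)·h^3 + o(h^3), and the limit is (16)/(1) = 16.

16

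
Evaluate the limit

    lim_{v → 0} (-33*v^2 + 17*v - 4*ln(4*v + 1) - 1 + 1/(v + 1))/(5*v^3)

-259/15

Substitution gives 0/0 (the numerator vanishes to order 3).
Expand each term to order v^3: the coefficient of v^3 in -4·ln(1 + 4v) is -256/3 and in 1/(1 + v) is -1.
Lower-order terms cancel with the polynomial part, so the numerator is (-259/3)·v^3 + o(v^3), and the limit is (-259/3)/(5) = -259/15.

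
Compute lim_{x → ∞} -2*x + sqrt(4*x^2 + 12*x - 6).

3

This has the form ∞ − ∞. Multiply and divide by the conjugate √(4*x^2 + 12*x - 6) + 2x.
That gives (12x - 6) / (√(4*x^2 + 12*x - 6) + 2x).
Divide numerator and denominator by x: the limit is 12/(2·2) = 3.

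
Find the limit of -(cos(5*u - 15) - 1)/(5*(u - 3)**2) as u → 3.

5/2

Direct substitution gives 0/0.
Apply L'Hôpital: lim (-5*sin(5*u - 15))/(30 - 10*u), still 0/0.
After 2 applications of L'Hôpital's rule the quotient is (-25*cos(5*u - 15))/(-10); substituting u = 3 gives 5/2.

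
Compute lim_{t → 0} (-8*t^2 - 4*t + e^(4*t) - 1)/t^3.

32/3

Direct substitution gives 0/0.
Apply L'Hôpital: lim (-16*t + 4*e^(4*t) - 4)/(3*t^2), still 0/0.
Apply L'Hôpital: lim (16*e^(4*t) - 16)/(6*t), still 0/0.
After 3 applications of L'Hôpital's rule the quotient is (64*e^(4*t))/(6); substituting t = 0 gives 32/3.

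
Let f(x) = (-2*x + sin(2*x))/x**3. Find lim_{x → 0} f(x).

-4/3

Direct substitution gives 0/0.
Apply L'Hôpital: lim (2*cos(2*x) - 2)/(3*x^2), still 0/0.
Apply L'Hôpital: lim (-4*sin(2*x))/(6*x), still 0/0.
After 3 applications of L'Hôpital's rule the quotient is (-8*cos(2*x))/(6); substituting x = 0 gives -4/3.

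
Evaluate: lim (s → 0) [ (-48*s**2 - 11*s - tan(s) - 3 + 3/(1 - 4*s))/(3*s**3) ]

575/9

Substitution gives 0/0; apply L'Hôpital's rule 3 times.
After differentiating numerator and denominator 3 times the quotient is (4/cos(s)^2 - 6/cos(s)^4 + 1152/(4*s - 1)^4)/(18); at s = 0 this is 575/9.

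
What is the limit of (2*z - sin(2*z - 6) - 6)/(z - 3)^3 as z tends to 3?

4/3

Direct substitution gives 0/0.
Apply L'Hôpital: lim (2 - 2*cos(2*z - 6))/(3*(z - 3)^2), still 0/0.
Apply L'Hôpital: lim (4*sin(2*z - 6))/(6*z - 18), still 0/0.
After 3 applications of L'Hôpital's rule the quotient is (8*cos(2*z - 6))/(6); substituting z = 3 gives 4/3.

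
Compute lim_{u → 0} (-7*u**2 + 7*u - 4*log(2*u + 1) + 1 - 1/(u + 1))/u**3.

-29/3

Substitution gives 0/0; apply L'Hôpital's rule 3 times.
After differentiating numerator and denominator 3 times the quotient is (-64/(2*u + 1)^3 + 6/(u + 1)^4)/(6); at u = 0 this is -29/3.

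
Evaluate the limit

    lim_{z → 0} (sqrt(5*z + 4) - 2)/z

Substitution gives 0/0. Multiply numerator and denominator by the conjugate √(4 + 5z) + √4.
The numerator becomes (4 + 5z) − 4 = 5z, so the expression simplifies to 5/(√(4 + 5z) + √4).
Letting z → 0 gives 5/(2√4) = 5/4.

5/4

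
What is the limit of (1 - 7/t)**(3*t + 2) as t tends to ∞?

e^(-21)

The base → 1 and the exponent → ∞: a 1^∞ form.
Take logarithms: (3t + 2)·ln(1 - 7/t). Since ln(1+u) ~ u for small u, this behaves like (3t)·(-7/t) → -21.
So the limit is e^(-21).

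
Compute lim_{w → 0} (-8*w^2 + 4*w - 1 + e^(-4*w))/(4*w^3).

-8/3

Direct substitution gives 0/0.
Apply L'Hôpital: lim (-16*w + 4 - 4*e^(-4*w))/(12*w^2), still 0/0.
Apply L'Hôpital: lim (-16 + 16*e^(-4*w))/(24*w), still 0/0.
After 3 applications of L'Hôpital's rule the quotient is (-64*e^(-4*w))/(24); substituting w = 0 gives -8/3.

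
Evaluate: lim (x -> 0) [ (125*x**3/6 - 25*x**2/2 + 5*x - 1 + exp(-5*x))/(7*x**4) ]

Direct substitution gives 0/0.
Apply L'Hôpital: lim (125*x^2/2 - 25*x + 5 - 5*e^(-5*x))/(28*x^3), still 0/0.
Apply L'Hôpital: lim (125*x - 25 + 25*e^(-5*x))/(84*x^2), still 0/0.
Apply L'Hôpital: lim (125 - 125*e^(-5*x))/(168*x), still 0/0.
After 4 applications of L'Hôpital's rule the quotient is (625*e^(-5*x))/(168); substituting x = 0 gives 625/168.

625/168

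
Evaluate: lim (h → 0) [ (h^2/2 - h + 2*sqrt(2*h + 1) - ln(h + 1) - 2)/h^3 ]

2/3

Substitution gives 0/0 (the numerator vanishes to order 3).
Expand each term to order h^3: the coefficient of h^3 in −ln(1 + h) is -1/3 and in 2·√(1 + 2h) is 1.
Lower-order terms cancel with the polynomial part, so the numerator is (2/3)·h^3 + o(h^3), and the limit is (2/3)/(1) = 2/3.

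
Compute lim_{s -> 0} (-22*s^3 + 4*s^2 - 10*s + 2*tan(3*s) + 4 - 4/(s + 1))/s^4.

Substitution gives 0/0 (the numerator vanishes to order 4).
Expand each term to order s^4: the coefficient of s^4 in 2·tan(3s) is 0 and in -4·1/(1 + s) is -4.
Lower-order terms cancel with the polynomial part, so the numerator is (-4)·s^4 + o(s^4), and the limit is (-4)/(1) = -4.

-4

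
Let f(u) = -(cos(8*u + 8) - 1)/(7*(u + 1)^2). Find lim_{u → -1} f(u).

Direct substitution gives 0/0.
Apply L'Hôpital: lim (-8*sin(8*u + 8))/(-14*u - 14), still 0/0.
After 2 applications of L'Hôpital's rule the quotient is (-64*cos(8*u + 8))/(-14); substituting u = -1 gives 32/7.

32/7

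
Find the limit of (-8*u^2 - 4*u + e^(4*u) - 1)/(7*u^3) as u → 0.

Direct substitution gives 0/0.
Apply L'Hôpital: lim (-16*u + 4*e^(4*u) - 4)/(21*u^2), still 0/0.
Apply L'Hôpital: lim (16*e^(4*u) - 16)/(42*u), still 0/0.
After 3 applications of L'Hôpital's rule the quotient is (64*e^(4*u))/(42); substituting u = 0 gives 32/21.

32/21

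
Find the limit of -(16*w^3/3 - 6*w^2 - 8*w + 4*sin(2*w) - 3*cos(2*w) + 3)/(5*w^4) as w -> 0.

2/5

Substitution gives 0/0 (the numerator vanishes to order 4).
Expand each term to order w^4: the coefficient of w^4 in 4·sin(2w) is 0 and in -3·cos(2w) is -2.
Lower-order terms cancel with the polynomial part, so the numerator is (-2)·w^4 + o(w^4), and the limit is (-2)/(-5) = 2/5.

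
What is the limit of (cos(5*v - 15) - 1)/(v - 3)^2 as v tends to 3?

-25/2

Direct substitution gives 0/0.
Apply L'Hôpital: lim (-5*sin(5*v - 15))/(2*v - 6), still 0/0.
After 2 applications of L'Hôpital's rule the quotient is (-25*cos(5*v - 15))/(2); substituting v = 3 gives -25/2.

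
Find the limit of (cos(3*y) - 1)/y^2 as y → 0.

Direct substitution gives 0/0.
Apply L'Hôpital: lim (-3*sin(3*y))/(2*y), still 0/0.
After 2 applications of L'Hôpital's rule the quotient is (-9*cos(3*y))/(2); substituting y = 0 gives -9/2.

-9/2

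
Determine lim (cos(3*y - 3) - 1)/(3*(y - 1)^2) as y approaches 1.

-3/2

Direct substitution gives 0/0.
Apply L'Hôpital: lim (-3*sin(3*y - 3))/(6*y - 6), still 0/0.
After 2 applications of L'Hôpital's rule the quotient is (-9*cos(3*y - 3))/(6); substituting y = 1 gives -3/2.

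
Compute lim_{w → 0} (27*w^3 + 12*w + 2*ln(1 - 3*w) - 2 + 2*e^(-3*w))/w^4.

Substitution gives 0/0; apply L'Hôpital's rule 4 times.
After differentiating numerator and denominator 4 times the quotient is (162*e^(-3*w) - 972/(3*w - 1)^4)/(24); at w = 0 this is -135/4.

-135/4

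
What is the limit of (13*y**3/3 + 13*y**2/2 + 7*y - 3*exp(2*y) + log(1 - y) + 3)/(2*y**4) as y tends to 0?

-9/8

Substitution gives 0/0; apply L'Hôpital's rule 4 times.
After differentiating numerator and denominator 4 times the quotient is (-48*e^(2*y) - 6/(y - 1)^4)/(48); at y = 0 this is -9/8.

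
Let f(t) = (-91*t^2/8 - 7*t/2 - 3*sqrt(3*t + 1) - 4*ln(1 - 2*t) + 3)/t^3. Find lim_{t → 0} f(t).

269/48

Substitution gives 0/0; apply L'Hôpital's rule 3 times.
After differentiating numerator and denominator 3 times the quotient is (-243/(8*(3*t + 1)^(5/2)) - 64/(2*t - 1)^3)/(6); at t = 0 this is 269/48.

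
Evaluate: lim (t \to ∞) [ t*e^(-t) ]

0

Write as t^1/e^{1t}, an ∞/∞ form.
Exponential growth dominates any polynomial, so repeated L'Hôpital (or the standard result) gives 0.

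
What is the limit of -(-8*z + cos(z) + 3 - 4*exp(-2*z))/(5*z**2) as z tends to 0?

Substitution gives 0/0 (the numerator vanishes to order 2).
Expand each term to order z^2: the coefficient of z^2 in cos(z) is -1/2 and in -4·e^(-2z) is -8.
Lower-order terms cancel with the polynomial part, so the numerator is (-17/2)·z^2 + o(z^2), and the limit is (-17/2)/(-5) = 17/10.

17/10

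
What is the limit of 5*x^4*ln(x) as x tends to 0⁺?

0

This is a 0·(−∞) form. Rewrite as 5·ln(x) / x^(−4) and apply L'Hôpital:
the derivative quotient is 5·(1/x) / (−4·x^(−5)) = (-5/4)·x^4 → 0.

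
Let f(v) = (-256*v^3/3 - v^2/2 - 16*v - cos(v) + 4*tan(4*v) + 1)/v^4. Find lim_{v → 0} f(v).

-1/24

Substitution gives 0/0 (the numerator vanishes to order 4).
Expand each term to order v^4: the coefficient of v^4 in 4·tan(4v) is 0 and in −cos(v) is -1/24.
Lower-order terms cancel with the polynomial part, so the numerator is (-1/24)·v^4 + o(v^4), and the limit is (-1/24)/(1) = -1/24.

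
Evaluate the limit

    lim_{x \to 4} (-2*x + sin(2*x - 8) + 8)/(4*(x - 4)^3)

-1/3

Direct substitution gives 0/0.
Apply L'Hôpital: lim (2*cos(2*x - 8) - 2)/(12*(x - 4)^2), still 0/0.
Apply L'Hôpital: lim (-4*sin(2*x - 8))/(24*x - 96), still 0/0.
After 3 applications of L'Hôpital's rule the quotient is (-8*cos(2*x - 8))/(24); substituting x = 4 gives -1/3.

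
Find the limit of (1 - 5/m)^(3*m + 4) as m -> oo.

e^(-15)

Write it as [(1 - 5/m)^m]^(3) · (1 - 5/m)^(4). The bracketed term tends to e^(-5) and the second factor to 1, so the limit is e^(-15).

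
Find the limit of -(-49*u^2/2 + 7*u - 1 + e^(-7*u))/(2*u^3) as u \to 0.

Direct substitution gives 0/0.
Apply L'Hôpital: lim (-49*u + 7 - 7*e^(-7*u))/(-6*u^2), still 0/0.
Apply L'Hôpital: lim (-49 + 49*e^(-7*u))/(-12*u), still 0/0.
After 3 applications of L'Hôpital's rule the quotient is (-343*e^(-7*u))/(-12); substituting u = 0 gives 343/12.

343/12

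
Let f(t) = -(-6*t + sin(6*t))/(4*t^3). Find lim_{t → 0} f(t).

9

Direct substitution gives 0/0.
Apply L'Hôpital: lim (6*cos(6*t) - 6)/(-12*t^2), still 0/0.
Apply L'Hôpital: lim (-36*sin(6*t))/(-24*t), still 0/0.
After 3 applications of L'Hôpital's rule the quotient is (-216*cos(6*t))/(-24); substituting t = 0 gives 9.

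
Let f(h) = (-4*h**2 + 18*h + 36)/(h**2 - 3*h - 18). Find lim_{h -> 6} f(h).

Direct substitution gives 0/0, so factor. Both numerator and denominator have (h - 6) as a factor.
After cancelling, the expression reduces to (-4*h - 6)/(h + 3).
Substituting h = 6 gives -10/3.

-10/3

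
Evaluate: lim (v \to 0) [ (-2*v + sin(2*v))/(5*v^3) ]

Direct substitution gives 0/0.
Apply L'Hôpital: lim (2*cos(2*v) - 2)/(15*v^2), still 0/0.
Apply L'Hôpital: lim (-4*sin(2*v))/(30*v), still 0/0.
After 3 applications of L'Hôpital's rule the quotient is (-8*cos(2*v))/(30); substituting v = 0 gives -4/15.

-4/15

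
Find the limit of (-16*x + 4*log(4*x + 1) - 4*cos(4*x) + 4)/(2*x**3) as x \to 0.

Substitution gives 0/0; apply L'Hôpital's rule 3 times.
After differentiating numerator and denominator 3 times the quotient is (-256*sin(4*x) + 512/(4*x + 1)^3)/(12); at x = 0 this is 128/3.

128/3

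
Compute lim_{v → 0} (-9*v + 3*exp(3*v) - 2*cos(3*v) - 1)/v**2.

Substitution gives 0/0; apply L'Hôpital's rule 2 times.
After differentiating numerator and denominator 2 times the quotient is (27*e^(3*v) + 18*cos(3*v))/(2); at v = 0 this is 45/2.

45/2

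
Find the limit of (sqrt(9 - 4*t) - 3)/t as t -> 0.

A 0/0 form; rationalise with √(9 - 4t) + √9. This collapses the numerator to -4t, leaving -4/(√(9 - 4t) + √9) → -4/(2√9) = -2/3.

-2/3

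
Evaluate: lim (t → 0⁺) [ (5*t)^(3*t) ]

Base → 0⁺ and exponent → 0⁺: a 0^0 form.
Take logs: 3t·ln(5t). This is 0·(−∞); rewriting as ln(5t)/(1/(3t)) and applying L'Hôpital gives 0.
Hence the limit is e^0 = 1.

1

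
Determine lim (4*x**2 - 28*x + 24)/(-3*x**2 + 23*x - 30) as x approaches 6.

Since x = 6 makes numerator and denominator zero, (x - 6) divides both.
Cancelling it gives (4*x - 4)/(5 - 3*x); now plug in x = 6 to get -20/13.

-20/13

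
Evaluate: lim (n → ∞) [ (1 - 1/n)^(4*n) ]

e^(-4)

The base → 1 and the exponent → ∞: a 1^∞ form.
Take logarithms: (4n)·ln(1 - 1/n). Since ln(1+u) ~ u for small u, this behaves like (4n)·(-1/n) → -4.
So the limit is e^(-4).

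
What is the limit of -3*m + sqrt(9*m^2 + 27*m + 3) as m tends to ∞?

9/2

This has the form ∞ − ∞. Multiply and divide by the conjugate √(9*m^2 + 27*m + 3) + 3m.
That gives (27m + 3) / (√(9*m^2 + 27*m + 3) + 3m).
Divide numerator and denominator by m: the limit is 27/(2·3) = 9/2.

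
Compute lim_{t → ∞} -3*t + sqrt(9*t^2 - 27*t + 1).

This has the form ∞ − ∞. Multiply and divide by the conjugate √(9*t^2 - 27*t + 1) + 3t.
That gives (-27t + 1) / (√(9*t^2 - 27*t + 1) + 3t).
Divide numerator and denominator by t: the limit is -27/(2·3) = -9/2.

-9/2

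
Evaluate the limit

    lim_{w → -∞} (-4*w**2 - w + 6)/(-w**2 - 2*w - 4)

4

Numerator and denominator both have degree 2.
Dividing every term by w^2, all lower-order terms vanish and the limit is the ratio of leading coefficients, -4/(-1) = 4.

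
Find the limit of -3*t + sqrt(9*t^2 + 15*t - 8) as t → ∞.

An ∞ − ∞ form. Rationalising with the conjugate, the difference becomes (15t - 8) / (√(9*t^2 + 15*t - 8) + 3t).
For large t the denominator behaves like 2·3t, so the quotient tends to 15/6 = 5/2.

5/2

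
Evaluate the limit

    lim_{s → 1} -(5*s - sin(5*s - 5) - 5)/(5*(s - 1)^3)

Direct substitution gives 0/0.
Apply L'Hôpital: lim (5 - 5*cos(5*s - 5))/(-15*(s - 1)^2), still 0/0.
Apply L'Hôpital: lim (25*sin(5*s - 5))/(30 - 30*s), still 0/0.
After 3 applications of L'Hôpital's rule the quotient is (125*cos(5*s - 5))/(-30); substituting s = 1 gives -25/6.

-25/6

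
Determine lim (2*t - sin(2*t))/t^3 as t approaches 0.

Direct substitution gives 0/0.
Apply L'Hôpital: lim (2 - 2*cos(2*t))/(3*t^2), still 0/0.
Apply L'Hôpital: lim (4*sin(2*t))/(6*t), still 0/0.
After 3 applications of L'Hôpital's rule the quotient is (8*cos(2*t))/(6); substituting t = 0 gives 4/3.

4/3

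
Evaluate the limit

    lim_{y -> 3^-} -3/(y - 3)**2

-∞

As y → 3⁻, (y - 3) → 0⁻, so (y - 3)^2 → 0⁺ and -3/(y - 3)^2 → -∞.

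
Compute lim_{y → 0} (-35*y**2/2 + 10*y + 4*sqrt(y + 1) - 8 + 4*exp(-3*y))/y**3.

Substitution gives 0/0; apply L'Hôpital's rule 3 times.
After differentiating numerator and denominator 3 times the quotient is (-108*e^(-3*y) + 3/(2*(y + 1)^(5/2)))/(6); at y = 0 this is -71/4.

-71/4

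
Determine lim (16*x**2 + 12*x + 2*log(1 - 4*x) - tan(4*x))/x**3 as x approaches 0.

Substitution gives 0/0; apply L'Hôpital's rule 3 times.
After differentiating numerator and denominator 3 times the quotient is (-256*tan(4*x)^2/cos(4*x)^2 - 128/cos(4*x)^4 + 256/(4*x - 1)^3)/(6); at x = 0 this is -64.

-64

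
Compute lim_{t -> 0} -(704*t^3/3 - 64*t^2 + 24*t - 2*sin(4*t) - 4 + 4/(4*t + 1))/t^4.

-1024

Substitution gives 0/0; apply L'Hôpital's rule 4 times.
After differentiating numerator and denominator 4 times the quotient is (-512*sin(4*t) + 24576/(4*t + 1)^5)/(-24); at t = 0 this is -1024.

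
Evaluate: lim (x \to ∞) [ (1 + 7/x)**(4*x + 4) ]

Let L be the limit and take ln: ln L = lim (4x + 4)·ln(1 + 7/x) = lim (4x + 4)·(7/x + O(1/x²)) = 28.
Hence L = e^(28).

e^(28)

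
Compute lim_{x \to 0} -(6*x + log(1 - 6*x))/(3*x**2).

Direct substitution gives 0/0.
Apply L'Hôpital: lim (6 - 6/(1 - 6*x))/(-6*x), still 0/0.
After 2 applications of L'Hôpital's rule the quotient is (-36/(1 - 6*x)^2)/(-6); substituting x = 0 gives 6.

6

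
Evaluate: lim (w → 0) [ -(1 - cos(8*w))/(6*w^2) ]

Substitution gives 0/0.
Use (1 − cos u)/u² → 1/2 with u = 8w: the limit is 8²/(2·(-6)) = -16/3.

-16/3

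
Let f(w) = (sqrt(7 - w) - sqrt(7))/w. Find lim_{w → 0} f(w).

A 0/0 form; rationalise with √(7 - w) + √7. This collapses the numerator to -w, leaving -1/(√(7 - w) + √7) → -1/(2√7) = -√(7)/14.

-√(7)/14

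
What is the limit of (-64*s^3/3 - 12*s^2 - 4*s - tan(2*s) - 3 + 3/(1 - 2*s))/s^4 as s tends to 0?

48

Substitution gives 0/0 (the numerator vanishes to order 4).
Expand each term to order s^4: the coefficient of s^4 in 3·1/(1 - 2s) is 48 and in −tan(2s) is 0.
Lower-order terms cancel with the polynomial part, so the numerator is (48)·s^4 + o(s^4), and the limit is (48)/(1) = 48.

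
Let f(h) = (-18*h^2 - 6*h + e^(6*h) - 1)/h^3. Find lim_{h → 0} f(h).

36

Direct substitution gives 0/0.
Apply L'Hôpital: lim (-36*h + 6*e^(6*h) - 6)/(3*h^2), still 0/0.
Apply L'Hôpital: lim (36*e^(6*h) - 36)/(6*h), still 0/0.
After 3 applications of L'Hôpital's rule the quotient is (216*e^(6*h))/(6); substituting h = 0 gives 36.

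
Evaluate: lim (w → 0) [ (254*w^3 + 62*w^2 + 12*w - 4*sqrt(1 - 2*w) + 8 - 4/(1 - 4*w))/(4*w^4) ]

-2043/8

Substitution gives 0/0 (the numerator vanishes to order 4).
Expand each term to order w^4: the coefficient of w^4 in -4·1/(1 - 4w) is -1024 and in -4·√(1 - 2w) is 5/2.
Lower-order terms cancel with the polynomial part, so the numerator is (-2043/2)·w^4 + o(w^4), and the limit is (-2043/2)/(4) = -2043/8.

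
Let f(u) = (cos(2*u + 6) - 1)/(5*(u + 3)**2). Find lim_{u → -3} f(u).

-2/5

Direct substitution gives 0/0.
Apply L'Hôpital: lim (-2*sin(2*u + 6))/(10*u + 30), still 0/0.
After 2 applications of L'Hôpital's rule the quotient is (-4*cos(2*u + 6))/(10); substituting u = -3 gives -2/5.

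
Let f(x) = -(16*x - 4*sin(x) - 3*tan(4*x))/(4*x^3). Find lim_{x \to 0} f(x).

95/6

Substitution gives 0/0 (the numerator vanishes to order 3).
Expand each term to order x^3: the coefficient of x^3 in -4·sin(x) is 2/3 and in -3·tan(4x) is -64.
Lower-order terms cancel with the polynomial part, so the numerator is (-190/3)·x^3 + o(x^3), and the limit is (-190/3)/(-4) = 95/6.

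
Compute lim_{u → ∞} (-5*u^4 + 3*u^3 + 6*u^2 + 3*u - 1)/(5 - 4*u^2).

The numerator has higher degree (4 > 2); the quotient behaves like (-5/(-4))·u^2 for large |u|.
As u → +∞ this diverges to ∞.

∞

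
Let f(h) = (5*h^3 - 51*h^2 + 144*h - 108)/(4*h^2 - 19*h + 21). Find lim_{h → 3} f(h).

Since h = 3 makes numerator and denominator zero, (h - 3) divides both.
Cancelling it gives (5*h^2 - 36*h + 36)/(4*h - 7); now plug in h = 3 to get -27/5.

-27/5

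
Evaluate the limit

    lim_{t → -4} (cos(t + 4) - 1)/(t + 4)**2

Direct substitution gives 0/0.
Apply L'Hôpital: lim (-sin(t + 4))/(2*t + 8), still 0/0.
After 2 applications of L'Hôpital's rule the quotient is (-cos(t + 4))/(2); substituting t = -4 gives -1/2.

-1/2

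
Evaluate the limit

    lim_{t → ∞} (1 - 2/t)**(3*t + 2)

e^(-6)

Write it as [(1 - 2/t)^t]^(3) · (1 - 2/t)^(2). The bracketed term tends to e^(-2) and the second factor to 1, so the limit is e^(-6).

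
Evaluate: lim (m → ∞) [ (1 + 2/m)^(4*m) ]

e^(8)

Let L be the limit and take ln: ln L = lim (4m)·ln(1 + 2/m) = lim (4m)·(2/m + O(1/m²)) = 8.
Hence L = e^(8).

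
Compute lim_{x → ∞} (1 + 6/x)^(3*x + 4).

e^(18)

Let L be the limit and take ln: ln L = lim (3x + 4)·ln(1 + 6/x) = lim (3x + 4)·(6/x + O(1/x²)) = 18.
Hence L = e^(18).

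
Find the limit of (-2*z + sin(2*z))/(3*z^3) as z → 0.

-4/9

Direct substitution gives 0/0.
Apply L'Hôpital: lim (2*cos(2*z) - 2)/(9*z^2), still 0/0.
Apply L'Hôpital: lim (-4*sin(2*z))/(18*z), still 0/0.
After 3 applications of L'Hôpital's rule the quotient is (-8*cos(2*z))/(18); substituting z = 0 gives -4/9.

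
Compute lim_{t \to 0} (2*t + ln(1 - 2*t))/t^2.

-2

Direct substitution gives 0/0.
Apply L'Hôpital: lim (2 - 2/(1 - 2*t))/(2*t), still 0/0.
After 2 applications of L'Hôpital's rule the quotient is (-4/(1 - 2*t)^2)/(2); substituting t = 0 gives -2.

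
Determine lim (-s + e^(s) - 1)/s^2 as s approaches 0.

Direct substitution gives 0/0.
Apply L'Hôpital: lim (e^(s) - 1)/(2*s), still 0/0.
After 2 applications of L'Hôpital's rule the quotient is (e^(s))/(2); substituting s = 0 gives 1/2.

1/2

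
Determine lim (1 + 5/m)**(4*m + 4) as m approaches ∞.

e^(20)

Write it as [(1 + 5/m)^m]^(4) · (1 + 5/m)^(4). The bracketed term tends to e^(5) and the second factor to 1, so the limit is e^(20).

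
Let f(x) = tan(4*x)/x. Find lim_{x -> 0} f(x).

Substitution gives 0/0.
Since tan(u)/u → 1 as u → 0, tan(4x)/(4x) → 1 and the limit is 4.

4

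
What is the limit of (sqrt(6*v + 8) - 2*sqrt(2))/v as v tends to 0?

Substitution gives 0/0. Multiply numerator and denominator by the conjugate √(8 + 6v) + √8.
The numerator becomes (8 + 6v) − 8 = 6v, so the expression simplifies to 6/(√(8 + 6v) + √8).
Letting v → 0 gives 6/(2√8) = 3*√(2)/4.

3*√(2)/4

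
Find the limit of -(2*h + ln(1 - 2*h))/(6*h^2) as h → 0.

1/3

Direct substitution gives 0/0.
Apply L'Hôpital: lim (2 - 2/(1 - 2*h))/(-12*h), still 0/0.
After 2 applications of L'Hôpital's rule the quotient is (-4/(1 - 2*h)^2)/(-12); substituting h = 0 gives 1/3.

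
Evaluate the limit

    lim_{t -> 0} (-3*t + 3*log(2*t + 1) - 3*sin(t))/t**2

Substitution gives 0/0; apply L'Hôpital's rule 2 times.
After differentiating numerator and denominator 2 times the quotient is (3*sin(t) - 12/(2*t + 1)^2)/(2); at t = 0 this is -6.

-6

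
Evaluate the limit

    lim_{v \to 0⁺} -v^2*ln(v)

0

This is a 0·(−∞) form. Rewrite as -1·ln(v) / v^(−2) and apply L'Hôpital:
the derivative quotient is -1·(1/v) / (−2·v^(−3)) = (1/2)·v^2 → 0.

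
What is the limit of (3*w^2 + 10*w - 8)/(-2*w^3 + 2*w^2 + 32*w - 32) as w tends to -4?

Since w = -4 makes numerator and denominator zero, (w + 4) divides both.
Cancelling it gives (3*w - 2)/(-2*w^2 + 10*w - 8); now plug in w = -4 to get 7/40.

7/40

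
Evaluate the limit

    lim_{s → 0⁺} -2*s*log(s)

This is a 0·(−∞) form. Rewrite as -2·ln(s) / s^(−1) and apply L'Hôpital:
the derivative quotient is -2·(1/s) / (−1·s^(−2)) = (2/1)·s^1 → 0.

0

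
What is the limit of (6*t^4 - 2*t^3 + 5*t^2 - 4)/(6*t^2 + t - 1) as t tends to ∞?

The numerator has higher degree (4 > 2); the quotient behaves like (6/(6))·t^2 for large |t|.
As t → +∞ this diverges to ∞.

∞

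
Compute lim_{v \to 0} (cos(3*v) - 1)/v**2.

Direct substitution gives 0/0.
Apply L'Hôpital: lim (-3*sin(3*v))/(2*v), still 0/0.
After 2 applications of L'Hôpital's rule the quotient is (-9*cos(3*v))/(2); substituting v = 0 gives -9/2.

-9/2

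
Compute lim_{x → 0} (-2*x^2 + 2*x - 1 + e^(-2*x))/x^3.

-4/3

Direct substitution gives 0/0.
Apply L'Hôpital: lim (-4*x + 2 - 2*e^(-2*x))/(3*x^2), still 0/0.
Apply L'Hôpital: lim (-4 + 4*e^(-2*x))/(6*x), still 0/0.
After 3 applications of L'Hôpital's rule the quotient is (-8*e^(-2*x))/(6); substituting x = 0 gives -4/3.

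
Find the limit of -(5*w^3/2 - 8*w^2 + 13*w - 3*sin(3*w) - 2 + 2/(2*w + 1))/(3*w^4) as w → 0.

Substitution gives 0/0; apply L'Hôpital's rule 4 times.
After differentiating numerator and denominator 4 times the quotient is (-243*sin(3*w) + 768/(2*w + 1)^5)/(-72); at w = 0 this is -32/3.

-32/3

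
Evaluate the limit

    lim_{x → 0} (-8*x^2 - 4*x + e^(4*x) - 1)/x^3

32/3

Direct substitution gives 0/0.
Apply L'Hôpital: lim (-16*x + 4*e^(4*x) - 4)/(3*x^2), still 0/0.
Apply L'Hôpital: lim (16*e^(4*x) - 16)/(6*x), still 0/0.
After 3 applications of L'Hôpital's rule the quotient is (64*e^(4*x))/(6); substituting x = 0 gives 32/3.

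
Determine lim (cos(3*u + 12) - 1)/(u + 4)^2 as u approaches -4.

Direct substitution gives 0/0.
Apply L'Hôpital: lim (-3*sin(3*u + 12))/(2*u + 8), still 0/0.
After 2 applications of L'Hôpital's rule the quotient is (-9*cos(3*u + 12))/(2); substituting u = -4 gives -9/2.

-9/2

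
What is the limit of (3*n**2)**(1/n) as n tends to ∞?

1

Base → ∞ and exponent → 0: an ∞^0 form.
Take logs: (1/n)·ln(3·n^2) = (ln 3 + 2·ln n)/n → 0.
So the limit is e^0 = 1.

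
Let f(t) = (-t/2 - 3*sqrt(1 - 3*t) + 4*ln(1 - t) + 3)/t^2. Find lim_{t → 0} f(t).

11/8

Substitution gives 0/0; apply L'Hôpital's rule 2 times.
After differentiating numerator and denominator 2 times the quotient is (-4/(t - 1)^2 + 27/(4*(1 - 3*t)^(3/2)))/(2); at t = 0 this is 11/8.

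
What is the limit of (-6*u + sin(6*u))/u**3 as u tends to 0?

-36

Direct substitution gives 0/0.
Apply L'Hôpital: lim (6*cos(6*u) - 6)/(3*u^2), still 0/0.
Apply L'Hôpital: lim (-36*sin(6*u))/(6*u), still 0/0.
After 3 applications of L'Hôpital's rule the quotient is (-216*cos(6*u))/(6); substituting u = 0 gives -36.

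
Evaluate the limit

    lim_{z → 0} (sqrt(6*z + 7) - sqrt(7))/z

3*√(7)/7

A 0/0 form; rationalise with √(7 + 6z) + √7. This collapses the numerator to 6z, leaving 6/(√(7 + 6z) + √7) → 6/(2√7) = 3*√(7)/7.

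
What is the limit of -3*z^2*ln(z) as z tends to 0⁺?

This is a 0·(−∞) form. Rewrite as -3·ln(z) / z^(−2) and apply L'Hôpital:
the derivative quotient is -3·(1/z) / (−2·z^(−3)) = (3/2)·z^2 → 0.

0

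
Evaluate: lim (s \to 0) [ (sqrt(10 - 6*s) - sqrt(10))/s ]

-3*√(10)/10

Substitution gives 0/0. Multiply numerator and denominator by the conjugate √(10 - 6s) + √10.
The numerator becomes (10 - 6s) − 10 = -6s, so the expression simplifies to -6/(√(10 - 6s) + √10).
Letting s → 0 gives -6/(2√10) = -3*√(10)/10.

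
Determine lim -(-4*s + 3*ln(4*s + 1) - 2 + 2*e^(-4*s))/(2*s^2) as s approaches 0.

4

Substitution gives 0/0 (the numerator vanishes to order 2).
Expand each term to order s^2: the coefficient of s^2 in 3·ln(1 + 4s) is -24 and in 2·e^(-4s) is 16.
Lower-order terms cancel with the polynomial part, so the numerator is (-8)·s^2 + o(s^2), and the limit is (-8)/(-2) = 4.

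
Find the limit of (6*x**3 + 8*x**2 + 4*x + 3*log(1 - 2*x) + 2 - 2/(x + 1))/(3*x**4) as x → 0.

Substitution gives 0/0 (the numerator vanishes to order 4).
Expand each term to order x^4: the coefficient of x^4 in 3·ln(1 - 2x) is -12 and in -2·1/(1 + x) is -2.
Lower-order terms cancel with the polynomial part, so the numerator is (-14)·x^4 + o(x^4), and the limit is (-14)/(3) = -14/3.

-14/3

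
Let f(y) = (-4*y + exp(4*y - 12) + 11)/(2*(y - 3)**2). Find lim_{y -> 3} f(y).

Direct substitution gives 0/0.
Apply L'Hôpital: lim (4*e^(4*y - 12) - 4)/(4*y - 12), still 0/0.
After 2 applications of L'Hôpital's rule the quotient is (16*e^(4*y - 12))/(4); substituting y = 3 gives 4.

4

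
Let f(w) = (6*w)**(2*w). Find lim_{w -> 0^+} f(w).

1

Base → 0⁺ and exponent → 0⁺: a 0^0 form.
Take logs: 2w·ln(6w). This is 0·(−∞); rewriting as ln(6w)/(1/(2w)) and applying L'Hôpital gives 0.
Hence the limit is e^0 = 1.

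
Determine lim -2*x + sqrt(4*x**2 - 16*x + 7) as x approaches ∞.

-4

This has the form ∞ − ∞. Multiply and divide by the conjugate √(4*x^2 - 16*x + 7) + 2x.
That gives (-16x + 7) / (√(4*x^2 - 16*x + 7) + 2x).
Divide numerator and denominator by x: the limit is -16/(2·2) = -4.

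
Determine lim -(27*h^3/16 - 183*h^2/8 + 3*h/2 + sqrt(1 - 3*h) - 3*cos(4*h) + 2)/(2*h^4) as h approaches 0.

4501/256

Substitution gives 0/0; apply L'Hôpital's rule 4 times.
After differentiating numerator and denominator 4 times the quotient is (-768*cos(4*h) - 1215/(16*(1 - 3*h)^(7/2)))/(-48); at h = 0 this is 4501/256.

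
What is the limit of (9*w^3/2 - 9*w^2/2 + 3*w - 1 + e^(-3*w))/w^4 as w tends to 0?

27/8

Direct substitution gives 0/0.
Apply L'Hôpital: lim (27*w^2/2 - 9*w + 3 - 3*e^(-3*w))/(4*w^3), still 0/0.
Apply L'Hôpital: lim (27*w - 9 + 9*e^(-3*w))/(12*w^2), still 0/0.
Apply L'Hôpital: lim (27 - 27*e^(-3*w))/(24*w), still 0/0.
After 4 applications of L'Hôpital's rule the quotient is (81*e^(-3*w))/(24); substituting w = 0 gives 27/8.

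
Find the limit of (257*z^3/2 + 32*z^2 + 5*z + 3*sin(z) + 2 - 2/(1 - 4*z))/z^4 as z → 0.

Substitution gives 0/0 (the numerator vanishes to order 4).
Expand each term to order z^4: the coefficient of z^4 in -2·1/(1 - 4z) is -512 and in 3·sin(z) is 0.
Lower-order terms cancel with the polynomial part, so the numerator is (-512)·z^4 + o(z^4), and the limit is (-512)/(1) = -512.

-512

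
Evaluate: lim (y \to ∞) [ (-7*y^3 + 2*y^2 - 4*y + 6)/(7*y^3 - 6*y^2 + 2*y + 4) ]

Numerator and denominator both have degree 3.
Dividing every term by y^3, all lower-order terms vanish and the limit is the ratio of leading coefficients, -7/(7) = -1.

-1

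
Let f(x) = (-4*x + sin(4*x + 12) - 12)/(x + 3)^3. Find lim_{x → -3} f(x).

-32/3

Direct substitution gives 0/0.
Apply L'Hôpital: lim (4*cos(4*x + 12) - 4)/(3*(x + 3)^2), still 0/0.
Apply L'Hôpital: lim (-16*sin(4*x + 12))/(6*x + 18), still 0/0.
After 3 applications of L'Hôpital's rule the quotient is (-64*cos(4*x + 12))/(6); substituting x = -3 gives -32/3.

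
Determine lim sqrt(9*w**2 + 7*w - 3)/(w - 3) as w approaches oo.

3

For large |w|, √(9*w^2 + 7*w - 3) ≈ √9·|w| and the denominator ≈ w.
Since w → +∞, |w| = w, giving √9/(1) = 3.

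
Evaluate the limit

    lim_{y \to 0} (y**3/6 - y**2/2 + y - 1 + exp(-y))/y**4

Direct substitution gives 0/0.
Apply L'Hôpital: lim (y^2/2 - y + 1 - e^(-y))/(4*y^3), still 0/0.
Apply L'Hôpital: lim (y - 1 + e^(-y))/(12*y^2), still 0/0.
Apply L'Hôpital: lim (1 - e^(-y))/(24*y), still 0/0.
After 4 applications of L'Hôpital's rule the quotient is (e^(-y))/(24); substituting y = 0 gives 1/24.

1/24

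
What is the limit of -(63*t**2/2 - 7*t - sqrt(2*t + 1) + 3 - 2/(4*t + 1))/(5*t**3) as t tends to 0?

Substitution gives 0/0 (the numerator vanishes to order 3).
Expand each term to order t^3: the coefficient of t^3 in −√(1 + 2t) is -1/2 and in -2·1/(1 + 4t) is 128.
Lower-order terms cancel with the polynomial part, so the numerator is (255/2)·t^3 + o(t^3), and the limit is (255/2)/(-5) = -51/2.

-51/2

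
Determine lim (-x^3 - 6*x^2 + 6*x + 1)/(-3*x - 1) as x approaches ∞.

∞

The numerator has higher degree (3 > 1); the quotient behaves like (-1/(-3))·x^2 for large |x|.
As x → +∞ this diverges to ∞.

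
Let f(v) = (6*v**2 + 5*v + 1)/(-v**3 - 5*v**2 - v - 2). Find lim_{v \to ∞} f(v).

The denominator has degree 3 and the numerator degree 2. Dividing numerator and denominator by v^3 sends every term to 0 except the leading denominator term, so the limit is 0.

0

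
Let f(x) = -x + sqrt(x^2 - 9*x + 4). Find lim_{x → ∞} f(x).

-9/2

This has the form ∞ − ∞. Multiply and divide by the conjugate √(x^2 - 9*x + 4) + x.
That gives (-9x + 4) / (√(x^2 - 9*x + 4) + x).
Divide numerator and denominator by x: the limit is -9/(2·1) = -9/2.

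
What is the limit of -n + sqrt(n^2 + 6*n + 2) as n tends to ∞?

An ∞ − ∞ form. Rationalising with the conjugate, the difference becomes (6n + 2) / (√(n^2 + 6*n + 2) + n).
For large n the denominator behaves like 2·n, so the quotient tends to 6/2 = 3.

3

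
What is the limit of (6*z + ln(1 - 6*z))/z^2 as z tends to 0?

Direct substitution gives 0/0.
Apply L'Hôpital: lim (6 - 6/(1 - 6*z))/(2*z), still 0/0.
After 2 applications of L'Hôpital's rule the quotient is (-36/(1 - 6*z)^2)/(2); substituting z = 0 gives -18.

-18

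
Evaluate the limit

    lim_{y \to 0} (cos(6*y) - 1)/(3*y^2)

Direct substitution gives 0/0.
Apply L'Hôpital: lim (-6*sin(6*y))/(6*y), still 0/0.
After 2 applications of L'Hôpital's rule the quotient is (-36*cos(6*y))/(6); substituting y = 0 gives -6.

-6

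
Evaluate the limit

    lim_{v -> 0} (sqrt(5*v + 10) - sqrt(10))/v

√(10)/4

A 0/0 form; rationalise with √(10 + 5v) + √10. This collapses the numerator to 5v, leaving 5/(√(10 + 5v) + √10) → 5/(2√10) = √(10)/4.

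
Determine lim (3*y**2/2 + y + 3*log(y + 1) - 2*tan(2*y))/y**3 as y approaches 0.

Substitution gives 0/0 (the numerator vanishes to order 3).
Expand each term to order y^3: the coefficient of y^3 in -2·tan(2y) is -16/3 and in 3·ln(1 + y) is 1.
Lower-order terms cancel with the polynomial part, so the numerator is (-13/3)·y^3 + o(y^3), and the limit is (-13/3)/(1) = -13/3.

-13/3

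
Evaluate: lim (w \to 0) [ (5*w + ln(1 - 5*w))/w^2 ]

-25/2

Direct substitution gives 0/0.
Apply L'Hôpital: lim (5 - 5/(1 - 5*w))/(2*w), still 0/0.
After 2 applications of L'Hôpital's rule the quotient is (-25/(1 - 5*w)^2)/(2); substituting w = 0 gives -25/2.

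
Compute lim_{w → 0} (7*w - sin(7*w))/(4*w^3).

343/24

Direct substitution gives 0/0.
Apply L'Hôpital: lim (7 - 7*cos(7*w))/(12*w^2), still 0/0.
Apply L'Hôpital: lim (49*sin(7*w))/(24*w), still 0/0.
After 3 applications of L'Hôpital's rule the quotient is (343*cos(7*w))/(24); substituting w = 0 gives 343/24.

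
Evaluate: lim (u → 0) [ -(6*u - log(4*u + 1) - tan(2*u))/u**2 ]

-8

Substitution gives 0/0 (the numerator vanishes to order 2).
Expand each term to order u^2: the coefficient of u^2 in −tan(2u) is 0 and in −ln(1 + 4u) is 8.
Lower-order terms cancel with the polynomial part, so the numerator is (8)·u^2 + o(u^2), and the limit is (8)/(-1) = -8.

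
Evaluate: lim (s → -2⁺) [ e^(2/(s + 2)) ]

As s → -2⁺, 2/(s + 2) → +∞, so e^(2/(s + 2)) → ∞.

∞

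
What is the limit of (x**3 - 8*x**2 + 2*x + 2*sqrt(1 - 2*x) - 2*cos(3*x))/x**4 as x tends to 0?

-8

Substitution gives 0/0 (the numerator vanishes to order 4).
Expand each term to order x^4: the coefficient of x^4 in 2·√(1 - 2x) is -5/4 and in -2·cos(3x) is -27/4.
Lower-order terms cancel with the polynomial part, so the numerator is (-8)·x^4 + o(x^4), and the limit is (-8)/(1) = -8.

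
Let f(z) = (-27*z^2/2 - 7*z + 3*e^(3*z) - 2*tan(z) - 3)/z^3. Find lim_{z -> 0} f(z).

Substitution gives 0/0; apply L'Hôpital's rule 3 times.
After differentiating numerator and denominator 3 times the quotient is (81*e^(3*z) - 12*tan(z)^4 - 16*tan(z)^2 - 4)/(6); at z = 0 this is 77/6.

77/6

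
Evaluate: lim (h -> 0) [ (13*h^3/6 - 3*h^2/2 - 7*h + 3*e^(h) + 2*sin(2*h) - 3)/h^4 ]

Substitution gives 0/0 (the numerator vanishes to order 4).
Expand each term to order h^4: the coefficient of h^4 in 3·e^(h) is 1/8 and in 2·sin(2h) is 0.
Lower-order terms cancel with the polynomial part, so the numerator is (1/8)·h^4 + o(h^4), and the limit is (1/8)/(1) = 1/8.

1/8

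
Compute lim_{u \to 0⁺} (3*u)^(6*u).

Base → 0⁺ and exponent → 0⁺: a 0^0 form.
Take logs: 6u·ln(3u). This is 0·(−∞); rewriting as ln(3u)/(1/(6u)) and applying L'Hôpital gives 0.
Hence the limit is e^0 = 1.

1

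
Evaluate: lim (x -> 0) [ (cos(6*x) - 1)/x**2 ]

-18

Direct substitution gives 0/0.
Apply L'Hôpital: lim (-6*sin(6*x))/(2*x), still 0/0.
After 2 applications of L'Hôpital's rule the quotient is (-36*cos(6*x))/(2); substituting x = 0 gives -18.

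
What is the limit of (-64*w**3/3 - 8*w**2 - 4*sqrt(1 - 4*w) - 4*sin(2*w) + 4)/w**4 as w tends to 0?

40

Substitution gives 0/0; apply L'Hôpital's rule 4 times.
After differentiating numerator and denominator 4 times the quotient is (-64*sin(2*w) + 960/(1 - 4*w)^(7/2))/(24); at w = 0 this is 40.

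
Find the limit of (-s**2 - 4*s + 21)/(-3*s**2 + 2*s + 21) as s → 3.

At s = 3 both the top and bottom vanish — a removable singularity. Factoring out (s - 3) from each leaves (-s - 7)/(-3*s - 7), which at s = 3 equals 5/8.

5/8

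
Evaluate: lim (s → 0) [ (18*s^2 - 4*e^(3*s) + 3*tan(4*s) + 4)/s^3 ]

46

Substitution gives 0/0 (the numerator vanishes to order 3).
Expand each term to order s^3: the coefficient of s^3 in -4·e^(3s) is -18 and in 3·tan(4s) is 64.
Lower-order terms cancel with the polynomial part, so the numerator is (46)·s^3 + o(s^3), and the limit is (46)/(1) = 46.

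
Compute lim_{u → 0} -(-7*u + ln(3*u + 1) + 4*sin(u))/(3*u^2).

3/2

Substitution gives 0/0; apply L'Hôpital's rule 2 times.
After differentiating numerator and denominator 2 times the quotient is (-4*sin(u) - 9/(3*u + 1)^2)/(-6); at u = 0 this is 3/2.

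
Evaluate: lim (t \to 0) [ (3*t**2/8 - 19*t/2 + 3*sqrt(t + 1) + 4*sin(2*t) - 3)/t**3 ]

Substitution gives 0/0; apply L'Hôpital's rule 3 times.
After differentiating numerator and denominator 3 times the quotient is (-32*cos(2*t) + 9/(8*(t + 1)^(5/2)))/(6); at t = 0 this is -247/48.

-247/48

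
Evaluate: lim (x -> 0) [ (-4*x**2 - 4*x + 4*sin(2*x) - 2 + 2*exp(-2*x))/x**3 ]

-8

Substitution gives 0/0 (the numerator vanishes to order 3).
Expand each term to order x^3: the coefficient of x^3 in 2·e^(-2x) is -8/3 and in 4·sin(2x) is -16/3.
Lower-order terms cancel with the polynomial part, so the numerator is (-8)·x^3 + o(x^3), and the limit is (-8)/(1) = -8.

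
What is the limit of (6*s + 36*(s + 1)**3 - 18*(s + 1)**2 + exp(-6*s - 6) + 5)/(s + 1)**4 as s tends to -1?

Direct substitution gives 0/0.
Apply L'Hôpital: lim (-36*s + 108*(s + 1)^2 - 6*e^(-6*s - 6) - 30)/(4*(s + 1)^3), still 0/0.
Apply L'Hôpital: lim (216*s + 36*e^(-6*s - 6) + 180)/(12*(s + 1)^2), still 0/0.
Apply L'Hôpital: lim (216 - 216*e^(-6*s - 6))/(24*s + 24), still 0/0.
After 4 applications of L'Hôpital's rule the quotient is (1296*e^(-6*s - 6))/(24); substituting s = -1 gives 54.

54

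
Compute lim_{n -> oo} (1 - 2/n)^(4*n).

Let L be the limit and take ln: ln L = lim (4n)·ln(1 - 2/n) = lim (4n)·(-2/n + O(1/n²)) = -8.
Hence L = e^(-8).

e^(-8)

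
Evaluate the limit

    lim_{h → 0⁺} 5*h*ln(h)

0

This is a 0·(−∞) form. Rewrite as 5·ln(h) / h^(−1) and apply L'Hôpital:
the derivative quotient is 5·(1/h) / (−1·h^(−2)) = (-5/1)·h^1 → 0.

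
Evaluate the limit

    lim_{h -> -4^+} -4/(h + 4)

-∞

As h → -4⁺, (h + 4) → 0⁺, so (h + 4)^1 → 0⁺ and -4/(h + 4)^1 → -∞.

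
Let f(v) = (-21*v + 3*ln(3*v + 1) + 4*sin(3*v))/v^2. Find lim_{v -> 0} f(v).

Substitution gives 0/0 (the numerator vanishes to order 2).
Expand each term to order v^2: the coefficient of v^2 in 4·sin(3v) is 0 and in 3·ln(1 + 3v) is -27/2.
Lower-order terms cancel with the polynomial part, so the numerator is (-27/2)·v^2 + o(v^2), and the limit is (-27/2)/(1) = -27/2.

-27/2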